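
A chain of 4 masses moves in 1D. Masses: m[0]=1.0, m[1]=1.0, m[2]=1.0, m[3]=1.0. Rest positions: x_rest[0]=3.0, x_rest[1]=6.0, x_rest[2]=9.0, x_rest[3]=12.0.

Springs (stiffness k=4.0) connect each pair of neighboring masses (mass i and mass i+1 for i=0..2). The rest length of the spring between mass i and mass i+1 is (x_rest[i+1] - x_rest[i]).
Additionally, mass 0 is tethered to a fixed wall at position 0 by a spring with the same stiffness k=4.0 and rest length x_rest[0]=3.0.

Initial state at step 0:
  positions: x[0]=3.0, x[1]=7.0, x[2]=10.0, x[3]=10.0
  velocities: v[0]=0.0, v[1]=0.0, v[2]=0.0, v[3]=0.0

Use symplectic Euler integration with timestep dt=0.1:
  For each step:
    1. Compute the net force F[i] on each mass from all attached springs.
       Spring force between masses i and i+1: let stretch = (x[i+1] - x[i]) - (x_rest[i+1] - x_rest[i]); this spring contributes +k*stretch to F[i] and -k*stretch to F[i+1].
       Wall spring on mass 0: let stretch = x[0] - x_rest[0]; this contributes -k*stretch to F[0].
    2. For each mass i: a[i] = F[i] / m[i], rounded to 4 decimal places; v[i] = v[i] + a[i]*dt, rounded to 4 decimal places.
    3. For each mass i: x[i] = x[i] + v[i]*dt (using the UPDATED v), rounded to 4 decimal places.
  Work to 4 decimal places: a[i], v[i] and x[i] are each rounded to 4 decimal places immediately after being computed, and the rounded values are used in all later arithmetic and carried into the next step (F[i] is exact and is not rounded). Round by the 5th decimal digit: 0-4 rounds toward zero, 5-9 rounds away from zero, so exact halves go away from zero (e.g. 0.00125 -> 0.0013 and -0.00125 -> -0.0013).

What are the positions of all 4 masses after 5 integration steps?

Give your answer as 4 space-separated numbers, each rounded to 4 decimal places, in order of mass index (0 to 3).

Answer: 3.4426 6.4084 8.6100 11.4883

Derivation:
Step 0: x=[3.0000 7.0000 10.0000 10.0000] v=[0.0000 0.0000 0.0000 0.0000]
Step 1: x=[3.0400 6.9600 9.8800 10.1200] v=[0.4000 -0.4000 -1.2000 1.2000]
Step 2: x=[3.1152 6.8800 9.6528 10.3504] v=[0.7520 -0.8000 -2.2720 2.3040]
Step 3: x=[3.2164 6.7603 9.3426 10.6729] v=[1.0118 -1.1968 -3.1021 3.2250]
Step 4: x=[3.3307 6.6022 8.9823 11.0622] v=[1.1428 -1.5814 -3.6029 3.8929]
Step 5: x=[3.4426 6.4084 8.6100 11.4883] v=[1.1191 -1.9380 -3.7230 4.2609]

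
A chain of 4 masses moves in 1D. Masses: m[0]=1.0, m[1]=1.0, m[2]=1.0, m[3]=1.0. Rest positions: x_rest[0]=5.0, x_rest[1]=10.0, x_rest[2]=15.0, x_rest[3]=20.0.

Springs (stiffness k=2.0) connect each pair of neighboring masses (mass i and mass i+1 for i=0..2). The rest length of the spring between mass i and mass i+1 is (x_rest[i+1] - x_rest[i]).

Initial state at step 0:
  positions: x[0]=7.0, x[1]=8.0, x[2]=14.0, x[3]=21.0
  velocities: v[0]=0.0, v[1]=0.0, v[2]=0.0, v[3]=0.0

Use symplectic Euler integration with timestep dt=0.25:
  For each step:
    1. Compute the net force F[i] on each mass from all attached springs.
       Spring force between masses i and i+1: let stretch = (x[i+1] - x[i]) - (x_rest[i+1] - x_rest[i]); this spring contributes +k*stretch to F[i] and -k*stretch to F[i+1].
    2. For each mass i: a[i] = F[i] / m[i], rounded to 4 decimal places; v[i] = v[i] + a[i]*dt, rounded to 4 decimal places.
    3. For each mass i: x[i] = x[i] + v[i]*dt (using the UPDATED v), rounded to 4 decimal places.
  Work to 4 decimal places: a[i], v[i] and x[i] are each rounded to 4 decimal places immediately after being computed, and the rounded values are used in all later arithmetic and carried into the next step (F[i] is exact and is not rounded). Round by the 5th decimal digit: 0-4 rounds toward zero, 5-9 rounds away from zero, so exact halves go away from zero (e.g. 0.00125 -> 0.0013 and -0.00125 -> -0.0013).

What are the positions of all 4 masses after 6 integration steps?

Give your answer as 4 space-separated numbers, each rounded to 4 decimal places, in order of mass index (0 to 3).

Step 0: x=[7.0000 8.0000 14.0000 21.0000] v=[0.0000 0.0000 0.0000 0.0000]
Step 1: x=[6.5000 8.6250 14.1250 20.7500] v=[-2.0000 2.5000 0.5000 -1.0000]
Step 2: x=[5.6406 9.6719 14.3906 20.2969] v=[-3.4375 4.1875 1.0625 -1.8125]
Step 3: x=[4.6601 10.8047 14.8047 19.7305] v=[-3.9219 4.5312 1.6563 -2.2657]
Step 4: x=[3.8227 11.6694 15.3345 19.1734] v=[-3.3496 3.4589 2.1192 -2.2286]
Step 5: x=[3.3411 12.0114 15.8860 18.7614] v=[-1.9263 1.3681 2.2061 -1.6481]
Step 6: x=[3.3183 11.7540 16.3126 18.6150] v=[-0.0912 -1.0298 1.7065 -0.5858]

Answer: 3.3183 11.7540 16.3126 18.6150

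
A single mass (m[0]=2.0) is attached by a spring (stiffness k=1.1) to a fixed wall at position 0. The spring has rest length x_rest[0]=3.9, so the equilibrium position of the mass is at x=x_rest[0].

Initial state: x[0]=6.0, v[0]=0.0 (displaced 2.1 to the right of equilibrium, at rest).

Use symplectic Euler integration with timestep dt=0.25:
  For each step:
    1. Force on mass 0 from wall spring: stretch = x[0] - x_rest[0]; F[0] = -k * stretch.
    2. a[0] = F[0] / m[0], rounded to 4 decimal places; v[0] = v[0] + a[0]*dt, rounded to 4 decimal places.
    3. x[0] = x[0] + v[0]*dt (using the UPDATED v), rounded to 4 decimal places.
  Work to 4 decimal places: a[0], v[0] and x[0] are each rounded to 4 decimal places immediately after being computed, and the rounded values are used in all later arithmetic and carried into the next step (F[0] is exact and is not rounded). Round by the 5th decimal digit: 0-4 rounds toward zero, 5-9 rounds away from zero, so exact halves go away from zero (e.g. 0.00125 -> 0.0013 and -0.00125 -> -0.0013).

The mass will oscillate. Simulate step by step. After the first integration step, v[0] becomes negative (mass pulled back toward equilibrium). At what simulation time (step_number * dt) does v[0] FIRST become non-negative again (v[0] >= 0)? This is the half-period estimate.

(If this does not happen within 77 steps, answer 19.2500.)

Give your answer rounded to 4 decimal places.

Step 0: x=[6.0000] v=[0.0000]
Step 1: x=[5.9278] v=[-0.2888]
Step 2: x=[5.7859] v=[-0.5676]
Step 3: x=[5.5792] v=[-0.8269]
Step 4: x=[5.3148] v=[-1.0578]
Step 5: x=[5.0017] v=[-1.2523]
Step 6: x=[4.6508] v=[-1.4038]
Step 7: x=[4.2741] v=[-1.5070]
Step 8: x=[3.8845] v=[-1.5585]
Step 9: x=[3.4954] v=[-1.5564]
Step 10: x=[3.1202] v=[-1.5008]
Step 11: x=[2.7718] v=[-1.3936]
Step 12: x=[2.4622] v=[-1.2385]
Step 13: x=[2.2020] v=[-1.0408]
Step 14: x=[2.0002] v=[-0.8073]
Step 15: x=[1.8637] v=[-0.5461]
Step 16: x=[1.7972] v=[-0.2661]
Step 17: x=[1.8030] v=[0.0230]
First v>=0 after going negative at step 17, time=4.2500

Answer: 4.2500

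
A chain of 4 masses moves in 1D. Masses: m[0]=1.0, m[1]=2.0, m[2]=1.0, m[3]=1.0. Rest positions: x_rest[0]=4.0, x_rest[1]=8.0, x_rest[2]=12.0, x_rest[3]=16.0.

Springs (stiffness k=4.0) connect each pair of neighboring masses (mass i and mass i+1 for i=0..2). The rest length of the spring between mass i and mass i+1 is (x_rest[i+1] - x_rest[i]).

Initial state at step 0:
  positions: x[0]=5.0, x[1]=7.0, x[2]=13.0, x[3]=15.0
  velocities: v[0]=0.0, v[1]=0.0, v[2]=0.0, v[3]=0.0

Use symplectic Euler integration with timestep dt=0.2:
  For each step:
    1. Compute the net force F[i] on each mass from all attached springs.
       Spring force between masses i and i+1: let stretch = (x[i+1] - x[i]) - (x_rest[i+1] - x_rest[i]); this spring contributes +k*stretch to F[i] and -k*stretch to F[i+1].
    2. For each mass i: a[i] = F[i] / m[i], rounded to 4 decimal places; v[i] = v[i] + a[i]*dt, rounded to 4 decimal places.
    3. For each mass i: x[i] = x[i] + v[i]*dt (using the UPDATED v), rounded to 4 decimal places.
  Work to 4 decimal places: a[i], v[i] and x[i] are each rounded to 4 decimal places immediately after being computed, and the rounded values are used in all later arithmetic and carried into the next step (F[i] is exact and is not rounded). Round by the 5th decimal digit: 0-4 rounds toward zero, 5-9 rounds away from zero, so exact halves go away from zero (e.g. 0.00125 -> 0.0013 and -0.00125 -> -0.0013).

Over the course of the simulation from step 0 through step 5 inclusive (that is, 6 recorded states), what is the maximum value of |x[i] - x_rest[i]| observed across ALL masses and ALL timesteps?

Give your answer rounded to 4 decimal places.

Step 0: x=[5.0000 7.0000 13.0000 15.0000] v=[0.0000 0.0000 0.0000 0.0000]
Step 1: x=[4.6800 7.3200 12.3600 15.3200] v=[-1.6000 1.6000 -3.2000 1.6000]
Step 2: x=[4.1424 7.8320 11.3872 15.8064] v=[-2.6880 2.5600 -4.8640 2.4320]
Step 3: x=[3.5551 8.3332 10.5526 16.2257] v=[-2.9363 2.5062 -4.1728 2.0966]
Step 4: x=[3.0923 8.6297 10.2706 16.3773] v=[-2.3138 1.4827 -1.4098 0.7581]
Step 5: x=[2.8755 8.6145 10.7032 16.1918] v=[-1.0839 -0.0759 2.1628 -0.9273]
Max displacement = 1.7294

Answer: 1.7294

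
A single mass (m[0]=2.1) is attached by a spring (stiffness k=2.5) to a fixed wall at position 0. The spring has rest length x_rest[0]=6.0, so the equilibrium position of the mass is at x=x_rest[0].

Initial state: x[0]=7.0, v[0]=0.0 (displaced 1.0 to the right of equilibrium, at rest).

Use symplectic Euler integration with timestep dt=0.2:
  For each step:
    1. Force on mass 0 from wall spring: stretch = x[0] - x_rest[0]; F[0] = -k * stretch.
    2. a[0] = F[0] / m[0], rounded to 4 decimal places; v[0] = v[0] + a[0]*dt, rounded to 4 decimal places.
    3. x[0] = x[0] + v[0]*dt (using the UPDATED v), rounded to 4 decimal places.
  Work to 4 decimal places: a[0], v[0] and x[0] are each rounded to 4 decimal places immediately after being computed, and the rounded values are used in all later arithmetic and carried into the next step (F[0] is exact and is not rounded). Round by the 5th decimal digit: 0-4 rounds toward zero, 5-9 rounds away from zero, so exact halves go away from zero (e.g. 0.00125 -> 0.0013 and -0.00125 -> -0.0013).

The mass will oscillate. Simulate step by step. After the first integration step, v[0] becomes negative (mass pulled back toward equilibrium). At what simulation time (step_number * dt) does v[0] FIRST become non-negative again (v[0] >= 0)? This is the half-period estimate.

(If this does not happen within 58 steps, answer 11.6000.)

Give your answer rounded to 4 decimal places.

Answer: 3.0000

Derivation:
Step 0: x=[7.0000] v=[0.0000]
Step 1: x=[6.9524] v=[-0.2381]
Step 2: x=[6.8594] v=[-0.4649]
Step 3: x=[6.7255] v=[-0.6695]
Step 4: x=[6.5571] v=[-0.8422]
Step 5: x=[6.3621] v=[-0.9748]
Step 6: x=[6.1499] v=[-1.0610]
Step 7: x=[5.9306] v=[-1.0967]
Step 8: x=[5.7146] v=[-1.0802]
Step 9: x=[5.5122] v=[-1.0122]
Step 10: x=[5.3330] v=[-0.8961]
Step 11: x=[5.1855] v=[-0.7373]
Step 12: x=[5.0768] v=[-0.5434]
Step 13: x=[5.0121] v=[-0.3236]
Step 14: x=[4.9944] v=[-0.0884]
Step 15: x=[5.0246] v=[0.1510]
First v>=0 after going negative at step 15, time=3.0000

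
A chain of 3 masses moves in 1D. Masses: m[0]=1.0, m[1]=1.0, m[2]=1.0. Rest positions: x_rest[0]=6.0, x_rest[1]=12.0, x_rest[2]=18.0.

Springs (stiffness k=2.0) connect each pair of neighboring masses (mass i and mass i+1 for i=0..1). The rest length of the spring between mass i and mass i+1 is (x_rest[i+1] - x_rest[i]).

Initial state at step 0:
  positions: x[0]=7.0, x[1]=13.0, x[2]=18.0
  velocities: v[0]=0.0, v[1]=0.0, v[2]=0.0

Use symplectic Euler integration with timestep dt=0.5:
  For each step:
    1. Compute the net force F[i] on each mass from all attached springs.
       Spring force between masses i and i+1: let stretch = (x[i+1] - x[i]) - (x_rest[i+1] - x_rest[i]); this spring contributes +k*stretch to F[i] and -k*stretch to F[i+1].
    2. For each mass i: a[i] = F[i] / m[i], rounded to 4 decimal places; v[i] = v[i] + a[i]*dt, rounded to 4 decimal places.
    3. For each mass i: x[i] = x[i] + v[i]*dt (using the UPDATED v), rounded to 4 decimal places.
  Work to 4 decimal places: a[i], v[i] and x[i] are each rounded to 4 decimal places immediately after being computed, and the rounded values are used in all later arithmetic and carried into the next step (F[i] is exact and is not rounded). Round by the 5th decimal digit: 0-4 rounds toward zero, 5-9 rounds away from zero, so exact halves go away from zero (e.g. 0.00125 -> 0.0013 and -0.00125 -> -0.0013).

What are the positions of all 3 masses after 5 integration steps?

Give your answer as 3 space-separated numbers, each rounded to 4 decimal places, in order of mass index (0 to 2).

Step 0: x=[7.0000 13.0000 18.0000] v=[0.0000 0.0000 0.0000]
Step 1: x=[7.0000 12.5000 18.5000] v=[0.0000 -1.0000 1.0000]
Step 2: x=[6.7500 12.2500 19.0000] v=[-0.5000 -0.5000 1.0000]
Step 3: x=[6.2500 12.6250 19.1250] v=[-1.0000 0.7500 0.2500]
Step 4: x=[5.9375 13.0625 19.0000] v=[-0.6250 0.8750 -0.2500]
Step 5: x=[6.1875 12.9063 18.9063] v=[0.5000 -0.3125 -0.1875]

Answer: 6.1875 12.9063 18.9063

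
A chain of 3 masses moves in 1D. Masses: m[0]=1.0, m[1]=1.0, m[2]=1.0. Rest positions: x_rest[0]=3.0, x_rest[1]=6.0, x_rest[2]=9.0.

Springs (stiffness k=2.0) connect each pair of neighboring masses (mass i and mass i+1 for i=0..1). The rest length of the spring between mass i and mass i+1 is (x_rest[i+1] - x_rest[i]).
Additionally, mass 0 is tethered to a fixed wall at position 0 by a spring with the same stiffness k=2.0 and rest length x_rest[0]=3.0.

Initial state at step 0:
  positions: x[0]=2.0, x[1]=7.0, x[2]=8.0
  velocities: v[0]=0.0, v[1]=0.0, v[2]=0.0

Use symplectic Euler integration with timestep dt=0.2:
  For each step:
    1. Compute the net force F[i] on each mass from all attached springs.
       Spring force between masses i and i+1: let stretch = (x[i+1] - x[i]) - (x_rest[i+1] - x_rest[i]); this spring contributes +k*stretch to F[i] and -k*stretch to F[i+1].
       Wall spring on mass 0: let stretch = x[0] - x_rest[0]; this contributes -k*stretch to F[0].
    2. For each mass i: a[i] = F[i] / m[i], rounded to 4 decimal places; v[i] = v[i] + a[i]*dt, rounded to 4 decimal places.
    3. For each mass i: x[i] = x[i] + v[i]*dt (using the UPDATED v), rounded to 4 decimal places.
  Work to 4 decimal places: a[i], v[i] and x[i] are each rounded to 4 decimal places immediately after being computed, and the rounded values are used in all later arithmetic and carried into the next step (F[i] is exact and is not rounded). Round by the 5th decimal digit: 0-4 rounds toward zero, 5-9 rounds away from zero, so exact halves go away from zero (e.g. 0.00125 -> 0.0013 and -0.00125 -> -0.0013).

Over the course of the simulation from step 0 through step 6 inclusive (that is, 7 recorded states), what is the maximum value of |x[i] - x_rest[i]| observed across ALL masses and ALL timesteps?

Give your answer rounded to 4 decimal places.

Answer: 1.4672

Derivation:
Step 0: x=[2.0000 7.0000 8.0000] v=[0.0000 0.0000 0.0000]
Step 1: x=[2.2400 6.6800 8.1600] v=[1.2000 -1.6000 0.8000]
Step 2: x=[2.6560 6.1232 8.4416] v=[2.0800 -2.7840 1.4080]
Step 3: x=[3.1369 5.4745 8.7777] v=[2.4045 -3.2435 1.6806]
Step 4: x=[3.5539 4.9030 9.0896] v=[2.0848 -2.8573 1.5593]
Step 5: x=[3.7945 4.5585 9.3065] v=[1.2029 -1.7223 1.0847]
Step 6: x=[3.7926 4.5328 9.3836] v=[-0.0093 -0.1287 0.3855]
Max displacement = 1.4672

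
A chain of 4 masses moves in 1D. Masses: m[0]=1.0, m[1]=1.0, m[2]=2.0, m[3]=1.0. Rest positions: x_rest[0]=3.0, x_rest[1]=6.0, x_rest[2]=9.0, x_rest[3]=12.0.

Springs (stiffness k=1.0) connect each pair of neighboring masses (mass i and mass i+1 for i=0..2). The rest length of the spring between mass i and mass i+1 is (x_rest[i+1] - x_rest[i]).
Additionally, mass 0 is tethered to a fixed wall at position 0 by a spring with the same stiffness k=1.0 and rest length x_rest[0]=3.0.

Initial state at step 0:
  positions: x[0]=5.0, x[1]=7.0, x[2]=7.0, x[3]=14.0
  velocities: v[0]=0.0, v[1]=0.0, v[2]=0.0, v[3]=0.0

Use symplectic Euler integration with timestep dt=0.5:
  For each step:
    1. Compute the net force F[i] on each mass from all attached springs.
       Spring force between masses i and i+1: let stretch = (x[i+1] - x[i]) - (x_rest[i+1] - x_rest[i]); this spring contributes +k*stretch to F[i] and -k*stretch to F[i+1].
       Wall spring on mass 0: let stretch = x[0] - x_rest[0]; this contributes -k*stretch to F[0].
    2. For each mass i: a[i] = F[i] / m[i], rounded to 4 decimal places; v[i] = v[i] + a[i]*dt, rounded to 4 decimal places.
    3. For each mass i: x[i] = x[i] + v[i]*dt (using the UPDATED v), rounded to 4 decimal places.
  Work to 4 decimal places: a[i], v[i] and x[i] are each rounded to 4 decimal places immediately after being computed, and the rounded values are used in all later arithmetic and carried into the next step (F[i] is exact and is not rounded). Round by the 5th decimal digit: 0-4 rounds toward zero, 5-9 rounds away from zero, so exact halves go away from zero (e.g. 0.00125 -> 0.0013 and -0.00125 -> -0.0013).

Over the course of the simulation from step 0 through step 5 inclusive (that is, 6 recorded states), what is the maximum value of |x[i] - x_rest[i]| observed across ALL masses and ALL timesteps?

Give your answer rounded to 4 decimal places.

Step 0: x=[5.0000 7.0000 7.0000 14.0000] v=[0.0000 0.0000 0.0000 0.0000]
Step 1: x=[4.2500 6.5000 7.8750 13.0000] v=[-1.5000 -1.0000 1.7500 -2.0000]
Step 2: x=[3.0000 5.7813 9.2188 11.4688] v=[-2.5000 -1.4375 2.6875 -3.0625]
Step 3: x=[1.6953 5.2266 10.4141 10.1251] v=[-2.6094 -1.1094 2.3906 -2.6875]
Step 4: x=[0.8496 5.0860 10.9249 9.6036] v=[-1.6914 -0.2813 1.0215 -1.0430]
Step 5: x=[0.8506 5.3460 10.5406 10.1625] v=[0.0020 0.5200 -0.7686 1.1177]
Max displacement = 2.3964

Answer: 2.3964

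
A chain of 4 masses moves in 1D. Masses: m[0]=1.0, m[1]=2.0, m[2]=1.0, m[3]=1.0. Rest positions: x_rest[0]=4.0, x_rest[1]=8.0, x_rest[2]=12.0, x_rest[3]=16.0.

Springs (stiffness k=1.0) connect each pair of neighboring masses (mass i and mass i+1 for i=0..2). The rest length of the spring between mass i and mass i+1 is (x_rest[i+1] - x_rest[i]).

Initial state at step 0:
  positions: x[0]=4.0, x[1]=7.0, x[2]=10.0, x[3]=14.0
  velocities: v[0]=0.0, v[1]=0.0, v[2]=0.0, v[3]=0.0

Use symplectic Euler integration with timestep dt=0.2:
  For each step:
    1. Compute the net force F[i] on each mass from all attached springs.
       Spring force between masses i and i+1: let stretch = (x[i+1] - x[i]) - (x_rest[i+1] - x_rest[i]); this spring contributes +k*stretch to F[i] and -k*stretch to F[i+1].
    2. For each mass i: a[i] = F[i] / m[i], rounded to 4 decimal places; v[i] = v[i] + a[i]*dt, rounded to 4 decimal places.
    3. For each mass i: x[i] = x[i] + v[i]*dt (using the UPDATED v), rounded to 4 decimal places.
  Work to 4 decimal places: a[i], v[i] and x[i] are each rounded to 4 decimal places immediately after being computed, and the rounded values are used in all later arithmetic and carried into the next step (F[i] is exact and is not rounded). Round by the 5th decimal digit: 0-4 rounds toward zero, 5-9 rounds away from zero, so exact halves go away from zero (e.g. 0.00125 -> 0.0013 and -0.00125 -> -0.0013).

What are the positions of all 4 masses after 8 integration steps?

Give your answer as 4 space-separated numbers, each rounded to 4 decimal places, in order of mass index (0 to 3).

Step 0: x=[4.0000 7.0000 10.0000 14.0000] v=[0.0000 0.0000 0.0000 0.0000]
Step 1: x=[3.9600 7.0000 10.0400 14.0000] v=[-0.2000 0.0000 0.2000 0.0000]
Step 2: x=[3.8816 7.0000 10.1168 14.0016] v=[-0.3920 0.0000 0.3840 0.0080]
Step 3: x=[3.7679 7.0000 10.2243 14.0078] v=[-0.5683 -0.0002 0.5376 0.0310]
Step 4: x=[3.6235 6.9998 10.3542 14.0227] v=[-0.7219 -0.0010 0.6494 0.0743]
Step 5: x=[3.4542 6.9992 10.4966 14.0508] v=[-0.8466 -0.0032 0.7122 0.1406]
Step 6: x=[3.2667 6.9976 10.6413 14.0968] v=[-0.9376 -0.0080 0.7236 0.2298]
Step 7: x=[3.0684 6.9943 10.7785 14.1645] v=[-0.9914 -0.0167 0.6860 0.3387]
Step 8: x=[2.8672 6.9881 10.8998 14.2568] v=[-1.0062 -0.0309 0.6064 0.4615]

Answer: 2.8672 6.9881 10.8998 14.2568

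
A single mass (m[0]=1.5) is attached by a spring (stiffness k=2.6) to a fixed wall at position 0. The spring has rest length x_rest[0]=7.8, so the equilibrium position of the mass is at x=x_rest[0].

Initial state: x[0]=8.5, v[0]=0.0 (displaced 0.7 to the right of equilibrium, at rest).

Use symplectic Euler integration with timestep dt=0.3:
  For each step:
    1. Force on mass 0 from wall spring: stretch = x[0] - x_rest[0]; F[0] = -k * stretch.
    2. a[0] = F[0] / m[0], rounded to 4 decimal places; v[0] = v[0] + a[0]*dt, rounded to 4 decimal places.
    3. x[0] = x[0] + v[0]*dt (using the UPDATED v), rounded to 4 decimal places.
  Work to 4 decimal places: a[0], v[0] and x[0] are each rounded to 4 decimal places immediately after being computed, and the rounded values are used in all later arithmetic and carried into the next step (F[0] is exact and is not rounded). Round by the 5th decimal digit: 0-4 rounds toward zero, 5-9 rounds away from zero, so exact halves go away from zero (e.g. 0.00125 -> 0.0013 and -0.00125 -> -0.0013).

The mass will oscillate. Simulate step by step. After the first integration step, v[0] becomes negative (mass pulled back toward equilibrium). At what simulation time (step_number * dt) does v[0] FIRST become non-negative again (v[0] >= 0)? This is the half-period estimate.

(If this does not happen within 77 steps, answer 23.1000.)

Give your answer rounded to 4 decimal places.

Step 0: x=[8.5000] v=[0.0000]
Step 1: x=[8.3908] v=[-0.3640]
Step 2: x=[8.1894] v=[-0.6712]
Step 3: x=[7.9273] v=[-0.8737]
Step 4: x=[7.6453] v=[-0.9399]
Step 5: x=[7.3875] v=[-0.8595]
Step 6: x=[7.1940] v=[-0.6450]
Step 7: x=[7.0950] v=[-0.3299]
Step 8: x=[7.1060] v=[0.0367]
First v>=0 after going negative at step 8, time=2.4000

Answer: 2.4000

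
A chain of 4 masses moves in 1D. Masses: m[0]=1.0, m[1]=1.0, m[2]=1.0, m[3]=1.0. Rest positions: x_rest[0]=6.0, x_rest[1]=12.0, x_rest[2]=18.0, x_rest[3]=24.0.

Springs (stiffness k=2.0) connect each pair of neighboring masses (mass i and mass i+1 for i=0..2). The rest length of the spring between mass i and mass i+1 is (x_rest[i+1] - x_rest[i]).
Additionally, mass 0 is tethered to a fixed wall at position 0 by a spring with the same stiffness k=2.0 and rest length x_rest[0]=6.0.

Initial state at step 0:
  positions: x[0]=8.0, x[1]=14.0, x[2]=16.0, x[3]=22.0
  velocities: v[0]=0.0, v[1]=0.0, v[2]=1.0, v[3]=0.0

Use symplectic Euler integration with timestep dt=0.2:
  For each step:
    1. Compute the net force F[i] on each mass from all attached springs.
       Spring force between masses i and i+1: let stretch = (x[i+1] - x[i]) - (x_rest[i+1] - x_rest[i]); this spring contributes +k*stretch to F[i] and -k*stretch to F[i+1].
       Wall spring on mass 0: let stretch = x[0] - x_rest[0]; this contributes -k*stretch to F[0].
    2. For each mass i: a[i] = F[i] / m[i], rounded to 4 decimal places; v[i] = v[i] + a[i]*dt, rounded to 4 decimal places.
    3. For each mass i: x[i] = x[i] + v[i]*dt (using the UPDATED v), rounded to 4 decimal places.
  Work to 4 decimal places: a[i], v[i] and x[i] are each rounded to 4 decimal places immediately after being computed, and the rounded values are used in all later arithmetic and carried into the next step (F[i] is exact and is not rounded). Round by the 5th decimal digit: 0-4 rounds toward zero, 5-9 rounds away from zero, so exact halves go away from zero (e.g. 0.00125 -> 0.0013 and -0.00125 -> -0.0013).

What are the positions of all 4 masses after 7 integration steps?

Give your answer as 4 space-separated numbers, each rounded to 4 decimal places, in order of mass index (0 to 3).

Step 0: x=[8.0000 14.0000 16.0000 22.0000] v=[0.0000 0.0000 1.0000 0.0000]
Step 1: x=[7.8400 13.6800 16.5200 22.0000] v=[-0.8000 -1.6000 2.6000 0.0000]
Step 2: x=[7.5200 13.1200 17.2512 22.0416] v=[-1.6000 -2.8000 3.6560 0.2080]
Step 3: x=[7.0464 12.4425 18.0351 22.1800] v=[-2.3680 -3.3875 3.9197 0.6918]
Step 4: x=[6.4408 11.7807 18.7032 22.4668] v=[-3.0281 -3.3089 3.3406 1.4338]
Step 5: x=[5.7471 11.2455 19.1186 22.9325] v=[-3.4685 -2.6759 2.0770 2.3284]
Step 6: x=[5.0335 10.9003 19.2093 23.5731] v=[-3.5680 -1.7260 0.4533 3.2028]
Step 7: x=[4.3866 10.7505 18.9843 24.3446] v=[-3.2347 -0.7491 -1.1248 3.8573]

Answer: 4.3866 10.7505 18.9843 24.3446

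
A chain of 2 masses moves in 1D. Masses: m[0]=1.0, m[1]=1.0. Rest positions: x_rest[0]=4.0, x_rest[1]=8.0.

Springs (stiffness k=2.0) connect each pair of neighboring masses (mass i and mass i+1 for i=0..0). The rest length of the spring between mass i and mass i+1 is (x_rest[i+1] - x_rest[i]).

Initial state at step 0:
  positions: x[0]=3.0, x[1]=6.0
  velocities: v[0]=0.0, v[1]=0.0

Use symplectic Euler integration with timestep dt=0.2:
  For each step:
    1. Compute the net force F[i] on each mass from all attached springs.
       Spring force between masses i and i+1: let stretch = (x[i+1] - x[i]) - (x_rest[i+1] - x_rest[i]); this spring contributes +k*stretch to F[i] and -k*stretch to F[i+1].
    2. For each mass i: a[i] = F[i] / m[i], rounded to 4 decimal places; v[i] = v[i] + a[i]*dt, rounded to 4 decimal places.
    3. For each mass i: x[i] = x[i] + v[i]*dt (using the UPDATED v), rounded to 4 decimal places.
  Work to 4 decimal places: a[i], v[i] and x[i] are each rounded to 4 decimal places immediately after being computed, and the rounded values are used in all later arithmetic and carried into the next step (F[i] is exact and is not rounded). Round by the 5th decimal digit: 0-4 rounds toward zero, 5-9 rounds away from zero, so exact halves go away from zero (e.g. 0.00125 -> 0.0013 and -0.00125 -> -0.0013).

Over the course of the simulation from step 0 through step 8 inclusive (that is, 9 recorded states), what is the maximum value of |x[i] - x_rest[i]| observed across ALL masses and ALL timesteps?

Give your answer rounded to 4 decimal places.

Answer: 2.0065

Derivation:
Step 0: x=[3.0000 6.0000] v=[0.0000 0.0000]
Step 1: x=[2.9200 6.0800] v=[-0.4000 0.4000]
Step 2: x=[2.7728 6.2272] v=[-0.7360 0.7360]
Step 3: x=[2.5820 6.4180] v=[-0.9542 0.9542]
Step 4: x=[2.3780 6.6220] v=[-1.0198 1.0198]
Step 5: x=[2.1936 6.8064] v=[-0.9222 0.9222]
Step 6: x=[2.0582 6.9418] v=[-0.6771 0.6771]
Step 7: x=[1.9935 7.0065] v=[-0.3237 0.3237]
Step 8: x=[2.0098 6.9902] v=[0.0815 -0.0815]
Max displacement = 2.0065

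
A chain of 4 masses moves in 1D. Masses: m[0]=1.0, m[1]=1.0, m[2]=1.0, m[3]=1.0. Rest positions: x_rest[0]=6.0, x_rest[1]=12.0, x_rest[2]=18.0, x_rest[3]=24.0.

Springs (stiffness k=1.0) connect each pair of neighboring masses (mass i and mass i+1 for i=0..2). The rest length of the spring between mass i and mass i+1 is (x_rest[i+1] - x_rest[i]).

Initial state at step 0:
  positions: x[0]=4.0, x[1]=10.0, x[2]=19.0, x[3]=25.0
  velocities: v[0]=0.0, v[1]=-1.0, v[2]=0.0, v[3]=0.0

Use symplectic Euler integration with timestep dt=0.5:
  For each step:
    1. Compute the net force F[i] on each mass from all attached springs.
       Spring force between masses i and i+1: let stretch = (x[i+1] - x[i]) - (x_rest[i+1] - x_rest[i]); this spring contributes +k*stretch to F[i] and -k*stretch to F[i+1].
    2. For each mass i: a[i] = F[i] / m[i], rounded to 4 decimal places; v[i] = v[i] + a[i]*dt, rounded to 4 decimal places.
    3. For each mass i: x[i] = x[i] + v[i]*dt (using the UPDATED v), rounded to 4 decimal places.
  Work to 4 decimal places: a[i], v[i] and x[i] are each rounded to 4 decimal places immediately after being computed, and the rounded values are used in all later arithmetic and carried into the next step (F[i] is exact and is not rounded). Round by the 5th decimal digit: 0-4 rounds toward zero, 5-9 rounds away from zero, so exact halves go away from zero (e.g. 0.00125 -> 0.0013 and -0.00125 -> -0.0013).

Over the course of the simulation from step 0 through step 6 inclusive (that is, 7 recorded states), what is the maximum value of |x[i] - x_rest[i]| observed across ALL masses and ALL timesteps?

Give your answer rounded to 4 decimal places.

Step 0: x=[4.0000 10.0000 19.0000 25.0000] v=[0.0000 -1.0000 0.0000 0.0000]
Step 1: x=[4.0000 10.2500 18.2500 25.0000] v=[0.0000 0.5000 -1.5000 0.0000]
Step 2: x=[4.0625 10.9375 17.1875 24.8125] v=[0.1250 1.3750 -2.1250 -0.3750]
Step 3: x=[4.3438 11.4688 16.4688 24.2188] v=[0.5625 1.0625 -1.4375 -1.1875]
Step 4: x=[4.9063 11.4688 16.4376 23.1876] v=[1.1250 0.0000 -0.0625 -2.0625]
Step 5: x=[5.6095 11.0704 16.8517 21.9689] v=[1.4063 -0.7969 0.8281 -2.4375]
Step 6: x=[6.1779 10.7521 17.0998 20.9709] v=[1.1368 -0.6367 0.4961 -1.9961]
Max displacement = 3.0291

Answer: 3.0291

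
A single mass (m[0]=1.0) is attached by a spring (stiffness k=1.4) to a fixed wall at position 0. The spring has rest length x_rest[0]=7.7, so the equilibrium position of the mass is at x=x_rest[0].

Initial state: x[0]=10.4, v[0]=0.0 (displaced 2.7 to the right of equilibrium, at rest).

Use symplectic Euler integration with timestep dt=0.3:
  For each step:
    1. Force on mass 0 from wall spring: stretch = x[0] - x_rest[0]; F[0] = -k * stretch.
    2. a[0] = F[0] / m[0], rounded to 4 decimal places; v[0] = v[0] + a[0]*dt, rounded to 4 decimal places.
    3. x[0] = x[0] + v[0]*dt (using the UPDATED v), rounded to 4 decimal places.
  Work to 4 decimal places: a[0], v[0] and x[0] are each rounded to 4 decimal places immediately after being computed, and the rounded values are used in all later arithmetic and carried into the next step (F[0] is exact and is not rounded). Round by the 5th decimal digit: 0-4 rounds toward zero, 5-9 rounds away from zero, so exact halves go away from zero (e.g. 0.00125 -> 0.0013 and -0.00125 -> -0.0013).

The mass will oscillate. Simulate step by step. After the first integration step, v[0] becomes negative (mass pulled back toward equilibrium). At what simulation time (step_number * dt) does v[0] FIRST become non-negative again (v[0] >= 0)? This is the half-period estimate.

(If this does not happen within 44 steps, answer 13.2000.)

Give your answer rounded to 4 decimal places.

Step 0: x=[10.4000] v=[0.0000]
Step 1: x=[10.0598] v=[-1.1340]
Step 2: x=[9.4223] v=[-2.1251]
Step 3: x=[8.5678] v=[-2.8485]
Step 4: x=[7.6039] v=[-3.2130]
Step 5: x=[6.6521] v=[-3.1727]
Step 6: x=[5.8323] v=[-2.7326]
Step 7: x=[5.2478] v=[-1.9482]
Step 8: x=[4.9723] v=[-0.9183]
Step 9: x=[5.0405] v=[0.2273]
First v>=0 after going negative at step 9, time=2.7000

Answer: 2.7000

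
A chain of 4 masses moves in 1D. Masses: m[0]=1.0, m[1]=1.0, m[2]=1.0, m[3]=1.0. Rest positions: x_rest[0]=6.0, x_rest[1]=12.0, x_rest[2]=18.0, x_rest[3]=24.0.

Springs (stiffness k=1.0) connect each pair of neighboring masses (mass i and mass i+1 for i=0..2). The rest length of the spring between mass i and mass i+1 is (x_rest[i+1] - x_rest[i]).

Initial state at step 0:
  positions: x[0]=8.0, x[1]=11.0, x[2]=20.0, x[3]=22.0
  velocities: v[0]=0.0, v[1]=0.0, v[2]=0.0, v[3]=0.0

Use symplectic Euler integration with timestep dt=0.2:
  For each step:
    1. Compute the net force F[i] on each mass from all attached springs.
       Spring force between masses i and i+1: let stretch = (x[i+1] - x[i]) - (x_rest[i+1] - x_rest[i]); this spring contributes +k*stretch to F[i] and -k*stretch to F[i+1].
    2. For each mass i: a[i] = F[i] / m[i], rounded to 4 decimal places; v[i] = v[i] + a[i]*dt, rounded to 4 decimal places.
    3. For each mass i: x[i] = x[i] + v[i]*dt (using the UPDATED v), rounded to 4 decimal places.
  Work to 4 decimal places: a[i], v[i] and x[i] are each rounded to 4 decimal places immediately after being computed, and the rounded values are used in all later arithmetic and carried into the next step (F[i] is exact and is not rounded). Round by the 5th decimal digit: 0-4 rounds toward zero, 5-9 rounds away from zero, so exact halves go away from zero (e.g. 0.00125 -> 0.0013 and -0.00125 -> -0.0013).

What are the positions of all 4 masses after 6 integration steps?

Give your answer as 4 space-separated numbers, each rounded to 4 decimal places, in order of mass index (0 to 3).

Answer: 6.3334 13.9603 16.4031 24.3031

Derivation:
Step 0: x=[8.0000 11.0000 20.0000 22.0000] v=[0.0000 0.0000 0.0000 0.0000]
Step 1: x=[7.8800 11.2400 19.7200 22.1600] v=[-0.6000 1.2000 -1.4000 0.8000]
Step 2: x=[7.6544 11.6848 19.1984 22.4624] v=[-1.1280 2.2240 -2.6080 1.5120]
Step 3: x=[7.3500 12.2689 18.5068 22.8742] v=[-1.5219 2.9206 -3.4579 2.0592]
Step 4: x=[7.0024 12.9058 17.7404 23.3513] v=[-1.7381 3.1844 -3.8320 2.3857]
Step 5: x=[6.6509 13.4999 17.0051 23.8440] v=[-1.7574 2.9706 -3.6767 2.4635]
Step 6: x=[6.3334 13.9603 16.4031 24.3031] v=[-1.5876 2.3018 -3.0100 2.2957]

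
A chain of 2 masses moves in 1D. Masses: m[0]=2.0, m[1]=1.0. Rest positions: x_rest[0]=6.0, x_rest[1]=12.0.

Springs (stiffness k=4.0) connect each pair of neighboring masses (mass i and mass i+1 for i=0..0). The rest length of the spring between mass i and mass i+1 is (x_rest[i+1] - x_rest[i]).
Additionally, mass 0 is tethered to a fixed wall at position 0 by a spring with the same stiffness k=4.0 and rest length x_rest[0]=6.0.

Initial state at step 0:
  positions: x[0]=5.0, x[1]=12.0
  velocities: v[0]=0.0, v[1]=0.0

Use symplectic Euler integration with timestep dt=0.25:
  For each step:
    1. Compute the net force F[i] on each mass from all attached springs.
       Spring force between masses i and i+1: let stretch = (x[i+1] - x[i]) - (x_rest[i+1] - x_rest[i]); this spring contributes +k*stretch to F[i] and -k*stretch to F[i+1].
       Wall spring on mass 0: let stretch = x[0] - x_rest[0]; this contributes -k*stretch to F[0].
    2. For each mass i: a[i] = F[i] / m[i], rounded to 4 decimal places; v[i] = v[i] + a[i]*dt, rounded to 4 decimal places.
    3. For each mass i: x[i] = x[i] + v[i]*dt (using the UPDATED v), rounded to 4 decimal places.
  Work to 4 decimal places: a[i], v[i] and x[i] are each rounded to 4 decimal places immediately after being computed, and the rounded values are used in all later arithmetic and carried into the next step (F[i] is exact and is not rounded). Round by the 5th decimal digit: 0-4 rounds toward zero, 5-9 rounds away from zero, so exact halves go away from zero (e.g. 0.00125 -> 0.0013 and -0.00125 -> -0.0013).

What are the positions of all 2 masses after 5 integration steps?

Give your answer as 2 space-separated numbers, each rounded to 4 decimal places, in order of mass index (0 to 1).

Answer: 6.4203 11.2948

Derivation:
Step 0: x=[5.0000 12.0000] v=[0.0000 0.0000]
Step 1: x=[5.2500 11.7500] v=[1.0000 -1.0000]
Step 2: x=[5.6563 11.3750] v=[1.6250 -1.5000]
Step 3: x=[6.0704 11.0703] v=[1.6562 -1.2187]
Step 4: x=[6.3507 11.0157] v=[1.1210 -0.2186]
Step 5: x=[6.4203 11.2948] v=[0.2782 1.1164]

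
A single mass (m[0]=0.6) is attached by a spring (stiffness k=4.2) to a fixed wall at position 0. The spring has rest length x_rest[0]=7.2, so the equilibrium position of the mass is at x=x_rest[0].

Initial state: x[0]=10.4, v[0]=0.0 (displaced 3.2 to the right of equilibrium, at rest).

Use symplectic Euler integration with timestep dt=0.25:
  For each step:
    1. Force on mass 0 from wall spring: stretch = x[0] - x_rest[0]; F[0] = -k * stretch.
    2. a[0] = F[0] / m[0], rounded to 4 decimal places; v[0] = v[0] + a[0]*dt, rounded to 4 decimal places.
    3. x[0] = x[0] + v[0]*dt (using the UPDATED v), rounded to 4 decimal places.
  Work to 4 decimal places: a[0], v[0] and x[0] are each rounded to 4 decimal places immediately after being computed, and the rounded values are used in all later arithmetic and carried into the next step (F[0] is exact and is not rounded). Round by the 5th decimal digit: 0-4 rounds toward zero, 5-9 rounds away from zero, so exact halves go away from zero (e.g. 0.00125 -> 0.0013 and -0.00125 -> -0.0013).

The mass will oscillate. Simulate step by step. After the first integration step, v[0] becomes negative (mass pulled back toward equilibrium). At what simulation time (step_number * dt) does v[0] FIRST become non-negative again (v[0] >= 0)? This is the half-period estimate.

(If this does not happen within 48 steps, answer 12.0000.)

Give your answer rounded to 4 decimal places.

Step 0: x=[10.4000] v=[0.0000]
Step 1: x=[9.0000] v=[-5.6000]
Step 2: x=[6.8125] v=[-8.7500]
Step 3: x=[4.7945] v=[-8.0719]
Step 4: x=[3.8289] v=[-3.8623]
Step 5: x=[4.3382] v=[2.0371]
First v>=0 after going negative at step 5, time=1.2500

Answer: 1.2500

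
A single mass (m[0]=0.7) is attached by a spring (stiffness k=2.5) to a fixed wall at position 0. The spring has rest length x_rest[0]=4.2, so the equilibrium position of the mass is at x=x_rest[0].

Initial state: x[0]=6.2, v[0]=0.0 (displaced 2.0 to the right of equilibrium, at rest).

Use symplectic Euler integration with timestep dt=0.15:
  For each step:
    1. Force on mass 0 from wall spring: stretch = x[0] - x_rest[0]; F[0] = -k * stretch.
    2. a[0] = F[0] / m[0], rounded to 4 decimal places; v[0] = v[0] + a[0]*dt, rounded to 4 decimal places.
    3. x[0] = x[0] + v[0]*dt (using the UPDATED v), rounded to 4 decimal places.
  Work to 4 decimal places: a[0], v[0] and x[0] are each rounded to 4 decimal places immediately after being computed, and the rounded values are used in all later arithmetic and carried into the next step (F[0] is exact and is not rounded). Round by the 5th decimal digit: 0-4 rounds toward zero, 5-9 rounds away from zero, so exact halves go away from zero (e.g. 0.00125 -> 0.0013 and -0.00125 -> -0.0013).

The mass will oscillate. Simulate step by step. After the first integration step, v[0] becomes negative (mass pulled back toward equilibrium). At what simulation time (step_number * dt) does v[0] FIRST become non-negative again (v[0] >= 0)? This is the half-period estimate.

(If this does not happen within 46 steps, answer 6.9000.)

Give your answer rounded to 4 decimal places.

Answer: 1.8000

Derivation:
Step 0: x=[6.2000] v=[0.0000]
Step 1: x=[6.0393] v=[-1.0714]
Step 2: x=[5.7308] v=[-2.0567]
Step 3: x=[5.2993] v=[-2.8768]
Step 4: x=[4.7794] v=[-3.4657]
Step 5: x=[4.2130] v=[-3.7761]
Step 6: x=[3.6455] v=[-3.7831]
Step 7: x=[3.1226] v=[-3.4860]
Step 8: x=[2.6863] v=[-2.9088]
Step 9: x=[2.3716] v=[-2.0979]
Step 10: x=[2.2038] v=[-1.1184]
Step 11: x=[2.1965] v=[-0.0490]
Step 12: x=[2.3501] v=[1.0243]
First v>=0 after going negative at step 12, time=1.8000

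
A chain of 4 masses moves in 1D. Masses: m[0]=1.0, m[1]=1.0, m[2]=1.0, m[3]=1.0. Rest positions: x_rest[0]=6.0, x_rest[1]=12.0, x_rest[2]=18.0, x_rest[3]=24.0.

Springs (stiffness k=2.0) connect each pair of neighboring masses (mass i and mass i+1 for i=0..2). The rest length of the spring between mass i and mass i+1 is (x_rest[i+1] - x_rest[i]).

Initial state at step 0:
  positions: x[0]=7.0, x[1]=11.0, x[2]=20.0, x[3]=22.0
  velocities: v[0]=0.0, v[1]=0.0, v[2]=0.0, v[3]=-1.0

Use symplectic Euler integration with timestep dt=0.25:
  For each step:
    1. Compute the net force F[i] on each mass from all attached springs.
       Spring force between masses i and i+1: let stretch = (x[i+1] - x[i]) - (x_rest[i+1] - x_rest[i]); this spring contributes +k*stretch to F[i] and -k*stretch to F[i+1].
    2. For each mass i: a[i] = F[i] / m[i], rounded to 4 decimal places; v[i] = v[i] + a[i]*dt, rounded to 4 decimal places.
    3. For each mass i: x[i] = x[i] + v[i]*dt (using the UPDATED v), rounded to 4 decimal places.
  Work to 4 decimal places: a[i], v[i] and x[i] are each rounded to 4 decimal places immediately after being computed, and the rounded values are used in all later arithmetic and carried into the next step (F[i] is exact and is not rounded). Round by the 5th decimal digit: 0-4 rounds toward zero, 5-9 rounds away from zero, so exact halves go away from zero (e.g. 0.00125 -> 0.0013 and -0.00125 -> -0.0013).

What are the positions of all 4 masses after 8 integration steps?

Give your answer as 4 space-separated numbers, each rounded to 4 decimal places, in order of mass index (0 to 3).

Answer: 6.2488 9.6218 18.7578 23.3718

Derivation:
Step 0: x=[7.0000 11.0000 20.0000 22.0000] v=[0.0000 0.0000 0.0000 -1.0000]
Step 1: x=[6.7500 11.6250 19.1250 22.2500] v=[-1.0000 2.5000 -3.5000 1.0000]
Step 2: x=[6.3594 12.5781 17.7031 22.8594] v=[-1.5625 3.8125 -5.6875 2.4375]
Step 3: x=[5.9961 13.3945 16.2851 23.5743] v=[-1.4532 3.2657 -5.6719 2.8594]
Step 4: x=[5.8076 13.6475 15.4170 24.1280] v=[-0.7540 1.0118 -3.4726 2.2148]
Step 5: x=[5.8491 13.1417 15.4165 24.3428] v=[0.1660 -2.0234 -0.0019 0.8593]
Step 6: x=[6.0522 12.0086 16.2475 24.1918] v=[0.8123 -4.5323 3.3239 -0.6039]
Step 7: x=[6.2498 10.6608 17.5417 23.7978] v=[0.7905 -5.3911 5.1766 -1.5761]
Step 8: x=[6.2488 9.6218 18.7578 23.3718] v=[-0.0040 -4.1562 4.8642 -1.7042]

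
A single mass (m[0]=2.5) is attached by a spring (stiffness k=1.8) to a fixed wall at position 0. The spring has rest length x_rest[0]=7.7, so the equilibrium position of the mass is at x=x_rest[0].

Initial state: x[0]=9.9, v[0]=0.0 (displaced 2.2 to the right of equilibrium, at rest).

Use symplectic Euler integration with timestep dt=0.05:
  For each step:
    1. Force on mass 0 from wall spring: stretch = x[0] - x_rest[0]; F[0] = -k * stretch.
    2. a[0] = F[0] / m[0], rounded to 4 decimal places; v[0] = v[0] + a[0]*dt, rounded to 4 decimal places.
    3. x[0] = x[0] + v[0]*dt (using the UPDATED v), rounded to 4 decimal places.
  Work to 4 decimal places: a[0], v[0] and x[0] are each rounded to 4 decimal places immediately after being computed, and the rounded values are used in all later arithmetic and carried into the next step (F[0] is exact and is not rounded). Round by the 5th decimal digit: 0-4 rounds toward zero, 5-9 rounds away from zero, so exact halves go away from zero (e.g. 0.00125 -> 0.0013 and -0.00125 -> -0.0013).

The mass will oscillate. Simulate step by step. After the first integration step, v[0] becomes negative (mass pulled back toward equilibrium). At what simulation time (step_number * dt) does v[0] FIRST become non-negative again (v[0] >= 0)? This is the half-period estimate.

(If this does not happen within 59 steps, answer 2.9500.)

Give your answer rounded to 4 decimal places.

Step 0: x=[9.9000] v=[0.0000]
Step 1: x=[9.8960] v=[-0.0792]
Step 2: x=[9.8881] v=[-0.1583]
Step 3: x=[9.8762] v=[-0.2371]
Step 4: x=[9.8604] v=[-0.3154]
Step 5: x=[9.8407] v=[-0.3932]
Step 6: x=[9.8172] v=[-0.4703]
Step 7: x=[9.7899] v=[-0.5465]
Step 8: x=[9.7588] v=[-0.6217]
Step 9: x=[9.7240] v=[-0.6958]
Step 10: x=[9.6856] v=[-0.7687]
Step 11: x=[9.6436] v=[-0.8402]
Step 12: x=[9.5981] v=[-0.9102]
Step 13: x=[9.5492] v=[-0.9785]
Step 14: x=[9.4969] v=[-1.0451]
Step 15: x=[9.4414] v=[-1.1098]
Step 16: x=[9.3828] v=[-1.1725]
Step 17: x=[9.3211] v=[-1.2331]
Step 18: x=[9.2565] v=[-1.2915]
Step 19: x=[9.1891] v=[-1.3475]
Step 20: x=[9.1190] v=[-1.4011]
Step 21: x=[9.0464] v=[-1.4522]
Step 22: x=[8.9714] v=[-1.5007]
Step 23: x=[8.8941] v=[-1.5465]
Step 24: x=[8.8146] v=[-1.5895]
Step 25: x=[8.7331] v=[-1.6296]
Step 26: x=[8.6498] v=[-1.6668]
Step 27: x=[8.5648] v=[-1.7010]
Step 28: x=[8.4782] v=[-1.7321]
Step 29: x=[8.3902] v=[-1.7601]
Step 30: x=[8.3010] v=[-1.7849]
Step 31: x=[8.2107] v=[-1.8065]
Step 32: x=[8.1195] v=[-1.8249]
Step 33: x=[8.0275] v=[-1.8400]
Step 34: x=[7.9349] v=[-1.8518]
Step 35: x=[7.8419] v=[-1.8603]
Step 36: x=[7.7486] v=[-1.8654]
Step 37: x=[7.6552] v=[-1.8672]
Step 38: x=[7.5619] v=[-1.8656]
Step 39: x=[7.4689] v=[-1.8606]
Step 40: x=[7.3763] v=[-1.8523]
Step 41: x=[7.2843] v=[-1.8406]
Step 42: x=[7.1930] v=[-1.8256]
Step 43: x=[7.1026] v=[-1.8074]
Step 44: x=[7.0133] v=[-1.7859]
Step 45: x=[6.9252] v=[-1.7612]
Step 46: x=[6.8385] v=[-1.7333]
Step 47: x=[6.7534] v=[-1.7023]
Step 48: x=[6.6700] v=[-1.6682]
Step 49: x=[6.5884] v=[-1.6311]
Step 50: x=[6.5088] v=[-1.5911]
Step 51: x=[6.4314] v=[-1.5482]
Step 52: x=[6.3563] v=[-1.5025]
Step 53: x=[6.2836] v=[-1.4541]
Step 54: x=[6.2134] v=[-1.4031]
Step 55: x=[6.1459] v=[-1.3496]
Step 56: x=[6.0812] v=[-1.2937]
Step 57: x=[6.0194] v=[-1.2354]
Step 58: x=[5.9607] v=[-1.1749]
Step 59: x=[5.9051] v=[-1.1123]
v[0] did not become non-negative within 59 steps; using fallback time=2.9500

Answer: 2.9500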